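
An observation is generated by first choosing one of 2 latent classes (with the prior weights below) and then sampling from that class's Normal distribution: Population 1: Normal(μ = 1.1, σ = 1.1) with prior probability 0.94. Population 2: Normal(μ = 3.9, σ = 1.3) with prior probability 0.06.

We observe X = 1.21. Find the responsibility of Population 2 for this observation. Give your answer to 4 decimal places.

0.0063

The responsibility of component k is w_k f_k(x) divided by Σ_j w_j f_j(x).
Normal densities:
  L_1 = 0.360866
  L_2 = 0.0360748
Multiply by the mixture weights:
  w_1·L_1 = 0.94 × 0.360866 = 0.339214
  w_2·L_2 = 0.06 × 0.0360748 = 0.00216449
Denominator: 0.339214 + 0.00216449 = 0.341378
Responsibility of Population 2: 0.00216449 / 0.341378 ≈ 0.0063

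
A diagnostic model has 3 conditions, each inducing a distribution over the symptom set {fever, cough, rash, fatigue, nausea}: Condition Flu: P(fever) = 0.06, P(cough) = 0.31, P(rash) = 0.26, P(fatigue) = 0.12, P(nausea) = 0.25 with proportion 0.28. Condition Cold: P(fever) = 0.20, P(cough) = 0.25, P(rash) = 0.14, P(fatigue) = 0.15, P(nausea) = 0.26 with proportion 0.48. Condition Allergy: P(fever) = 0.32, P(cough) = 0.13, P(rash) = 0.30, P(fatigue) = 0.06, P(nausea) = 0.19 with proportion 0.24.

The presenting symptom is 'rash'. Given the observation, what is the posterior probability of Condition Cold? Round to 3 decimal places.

0.317

Apply Bayes' rule: the posterior for each component is proportional to its prior times its likelihood at x.
Component likelihoods at x = 'rash':
  p_Flu = 0.26
  p_Cold = 0.14
  p_Allergy = 0.3
Weight by the priors:
  π_Flu·p_Flu = 0.28 × 0.26 = 0.0728
  π_Cold·p_Cold = 0.48 × 0.14 = 0.0672
  π_Allergy·p_Allergy = 0.24 × 0.3 = 0.072
Denominator: 0.0728 + 0.0672 + 0.072 = 0.212
P(Condition Cold | data) = 0.0672 / 0.212 ≈ 0.317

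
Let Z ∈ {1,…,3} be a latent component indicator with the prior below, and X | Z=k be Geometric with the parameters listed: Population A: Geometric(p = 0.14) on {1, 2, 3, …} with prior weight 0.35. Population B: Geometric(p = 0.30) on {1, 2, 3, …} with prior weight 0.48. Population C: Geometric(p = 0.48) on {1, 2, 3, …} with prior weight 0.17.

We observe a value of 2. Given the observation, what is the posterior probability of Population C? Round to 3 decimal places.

0.229

Posterior ∝ prior × likelihood, so P(k | x) ∝ P(Z=k) f_k(x); normalise over all components.
Geometric probabilities:
  p_A = 0.1204
  p_B = 0.21
  p_C = 0.2496
Unnormalised posteriors:
  P(Z=A)·p_A = 0.35 × 0.1204 = 0.04214
  P(Z=B)·p_B = 0.48 × 0.21 = 0.1008
  P(Z=C)·p_C = 0.17 × 0.2496 = 0.042432
Denominator: 0.04214 + 0.1008 + 0.042432 = 0.185372
P(Population C | data) ≈ 0.229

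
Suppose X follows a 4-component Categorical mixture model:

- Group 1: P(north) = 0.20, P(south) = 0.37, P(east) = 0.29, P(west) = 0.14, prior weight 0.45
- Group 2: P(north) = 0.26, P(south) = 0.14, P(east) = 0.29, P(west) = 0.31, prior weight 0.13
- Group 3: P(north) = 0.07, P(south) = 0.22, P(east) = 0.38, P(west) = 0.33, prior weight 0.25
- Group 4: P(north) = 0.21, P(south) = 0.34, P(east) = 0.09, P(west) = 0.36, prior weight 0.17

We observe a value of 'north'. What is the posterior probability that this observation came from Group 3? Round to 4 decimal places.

0.0989

By Bayes' theorem, P(k | x) = π_k f_k(x) / Σ_j π_j f_j(x).
Component likelihoods at x = 'north':
  p_1 = P(north | comp) = 0.20
  p_2 = P(north | comp) = 0.26
  p_3 = P(north | comp) = 0.07
  p_4 = P(north | comp) = 0.21
Prior × likelihood for each component:
  π_1·p_1 = 0.45 × 0.2 = 0.09
  π_2·p_2 = 0.13 × 0.26 = 0.0338
  π_3·p_3 = 0.25 × 0.07 = 0.0175
  π_4·p_4 = 0.17 × 0.21 = 0.0357
Normaliser: 0.09 + 0.0338 + 0.0175 + 0.0357 = 0.177
P(Group 3 | 'north') = 0.0175 / 0.177 ≈ 0.0989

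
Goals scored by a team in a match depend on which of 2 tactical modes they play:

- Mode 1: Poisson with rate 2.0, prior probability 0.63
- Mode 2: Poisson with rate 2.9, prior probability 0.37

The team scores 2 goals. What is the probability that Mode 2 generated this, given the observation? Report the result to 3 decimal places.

Posterior ∝ prior × likelihood, so P(k | x) ∝ w_k f_k(x); normalise over all components.
Poisson probabilities:
  L_1 = e^(−2.0)·2.0^2/2! = 0.270671
  L_2 = e^(−2.9)·2.9^2/2! = 0.231373
Weight by the priors:
  w_1·L_1 = 0.63 × 0.270671 = 0.170522
  w_2·L_2 = 0.37 × 0.231373 = 0.0856079
Normaliser: 0.170522 + 0.0856079 = 0.25613
So the posterior for Mode 2 is 0.0856079 / 0.25613 ≈ 0.334.

0.334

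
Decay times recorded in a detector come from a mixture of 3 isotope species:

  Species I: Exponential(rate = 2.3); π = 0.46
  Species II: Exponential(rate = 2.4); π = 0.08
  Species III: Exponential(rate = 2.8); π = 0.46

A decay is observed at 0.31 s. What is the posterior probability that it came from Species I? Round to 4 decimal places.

Posterior ∝ prior × likelihood, so P(k | x) ∝ P(Z=k) f_k(x); normalise over all components.
Exponential densities:
  L_I = 1.12739
  L_II = 1.1405
  L_III = 1.17541
Weight by the priors:
  P(Z=I)·L_I = 0.46 × 1.12739 = 0.518601
  P(Z=II)·L_II = 0.08 × 1.1405 = 0.0912402
  P(Z=III)·L_III = 0.46 × 1.17541 = 0.54069
Marginal: 0.518601 + 0.0912402 + 0.54069 = 1.15053
P(Species I | data) = 0.518601 / 1.15053 ≈ 0.4507

0.4507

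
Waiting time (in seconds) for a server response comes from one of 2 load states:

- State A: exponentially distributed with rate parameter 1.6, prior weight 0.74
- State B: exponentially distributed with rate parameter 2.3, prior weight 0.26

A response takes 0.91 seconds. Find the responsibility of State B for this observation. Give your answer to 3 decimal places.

0.211

Posterior ∝ prior × likelihood, so P(k | x) ∝ π_k f_k(x); normalise over all components.
Evaluate each component's likelihood at the observed value:
  L_A = 1.6·e^(−1.6·0.91) = 1.6·e^(−1.4560) = 0.373067
  L_B = 2.3·e^(−2.3·0.91) = 2.3·e^(−2.0930) = 0.283628
Multiply by the mixture weights:
  π_A·L_A = 0.74 × 0.373067 = 0.27607
  π_B·L_B = 0.26 × 0.283628 = 0.0737433
Denominator: 0.27607 + 0.0737433 = 0.349813
P(State B | the observation) ≈ 0.211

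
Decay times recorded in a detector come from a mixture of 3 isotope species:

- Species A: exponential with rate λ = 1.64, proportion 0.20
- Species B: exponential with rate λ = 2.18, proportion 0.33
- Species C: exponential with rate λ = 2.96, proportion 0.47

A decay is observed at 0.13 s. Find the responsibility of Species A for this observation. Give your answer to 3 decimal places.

0.151

P(component k | x) = P(Z=k)·f_k(x) / marginal(x), where marginal(x) = Σ_j P(Z=j)·f_j(x).
Component likelihoods at x = 0.13 s:
  f_A = 1.32511
  f_B = 1.64202
  f_C = 2.01454
Unnormalised posteriors:
  P(Z=A)·f_A = 0.20 × 1.32511 = 0.265022
  P(Z=B)·f_B = 0.33 × 1.64202 = 0.541865
  P(Z=C)·f_C = 0.47 × 2.01454 = 0.946832
Normaliser: 0.265022 + 0.541865 + 0.946832 = 1.75372
P(Species A | data) ≈ 0.151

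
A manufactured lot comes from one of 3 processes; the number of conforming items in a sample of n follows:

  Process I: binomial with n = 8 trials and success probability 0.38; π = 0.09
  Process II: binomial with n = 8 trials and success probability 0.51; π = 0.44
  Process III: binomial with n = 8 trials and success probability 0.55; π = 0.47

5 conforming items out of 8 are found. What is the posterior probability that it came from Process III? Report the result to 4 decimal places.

Apply Bayes' rule: the posterior for each component is proportional to its prior times its likelihood at x.
Evaluate each component's likelihood at the observed value:
  L_I = 0.10575
  L_II = 0.227315
  L_III = 0.256826
Unnormalised posteriors:
  π_I·L_I = 0.09 × 0.10575 = 0.00951752
  π_II·L_II = 0.44 × 0.227315 = 0.100018
  π_III·L_III = 0.47 × 0.256826 = 0.120708
Denominator: 0.00951752 + 0.100018 + 0.120708 = 0.230244
Responsibility of Process III: 0.120708 / 0.230244 ≈ 0.5243

0.5243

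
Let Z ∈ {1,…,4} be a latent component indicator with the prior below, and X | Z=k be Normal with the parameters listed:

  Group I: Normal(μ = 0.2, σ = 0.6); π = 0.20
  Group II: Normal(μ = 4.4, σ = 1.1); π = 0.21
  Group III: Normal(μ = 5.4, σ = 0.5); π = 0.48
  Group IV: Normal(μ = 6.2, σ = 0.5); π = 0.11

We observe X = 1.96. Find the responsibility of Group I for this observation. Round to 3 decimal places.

0.217

Posterior ∝ prior × likelihood, so P(k | x) ∝ w_k f_k(x); normalise over all components.
Evaluate each component's likelihood at the observed value:
  f_I = (1/(0.6·√(2π)))·exp(−(1.96−0.2)²/(2·0.6²)) = 0.664904·exp(-4.30222) = 0.00900176
  f_II = (1/(1.1·√(2π)))·exp(−(1.96−4.4)²/(2·1.1²)) = 0.362675·exp(-2.46017) = 0.03098
  f_III = (1/(0.5·√(2π)))·exp(−(1.96−5.4)²/(2·0.5²)) = 0.797885·exp(-23.66720) = 4.20151e-11
  f_IV = (1/(0.5·√(2π)))·exp(−(1.96−6.2)²/(2·0.5²)) = 0.797885·exp(-35.95520) = 1.93551e-16
Weight by the priors:
  w_I·f_I = 0.20 × 0.00900176 = 0.00180035
  w_II·f_II = 0.21 × 0.03098 = 0.0065058
  w_III·f_III = 0.48 × 4.20151e-11 = 2.01673e-11
  w_IV·f_IV = 0.11 × 1.93551e-16 = 2.12906e-17
Sum: 0.00180035 + 0.0065058 + 2.01673e-11 + 2.12906e-17 = 0.00830615
Responsibility of Group I: 0.00180035 / 0.00830615 ≈ 0.217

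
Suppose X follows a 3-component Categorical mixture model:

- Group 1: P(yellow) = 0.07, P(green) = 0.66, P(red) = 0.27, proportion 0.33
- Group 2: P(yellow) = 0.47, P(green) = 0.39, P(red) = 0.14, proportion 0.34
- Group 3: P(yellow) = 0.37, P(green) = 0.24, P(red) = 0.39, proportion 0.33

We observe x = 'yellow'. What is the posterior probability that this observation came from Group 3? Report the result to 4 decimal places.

The responsibility of component k is π_k f_k(x) divided by Σ_j π_j f_j(x).
Evaluate each component's likelihood at the observed value:
  f_1 = P(yellow | comp) = 0.07
  f_2 = P(yellow | comp) = 0.47
  f_3 = P(yellow | comp) = 0.37
Multiply by the mixture weights:
  π_1·f_1 = 0.33 × 0.07 = 0.0231
  π_2·f_2 = 0.34 × 0.47 = 0.1598
  π_3·f_3 = 0.33 × 0.37 = 0.1221
Denominator: 0.0231 + 0.1598 + 0.1221 = 0.305
Responsibility of Group 3: 0.1221 / 0.305 ≈ 0.4003

0.4003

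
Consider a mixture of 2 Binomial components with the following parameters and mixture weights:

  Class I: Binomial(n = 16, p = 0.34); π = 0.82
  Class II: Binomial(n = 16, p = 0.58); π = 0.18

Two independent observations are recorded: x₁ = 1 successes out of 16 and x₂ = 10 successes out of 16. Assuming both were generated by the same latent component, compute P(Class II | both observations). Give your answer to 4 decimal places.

Posterior ∝ prior × likelihood, so P(k | x) ∝ π_k f_k(x); normalise over all components.
Since both observations come from the same component, the likelihood for component k is f_k(x₁)·f_k(x₂).
  L_I = [0.0106846] × [0.013664] = 0.000145994
  L_II = [2.07151e-05] × [0.189365] = 3.92272e-06
Unnormalised posteriors:
  π_I·L_I = 0.82 × 0.000145994 = 0.000119715
  π_II·L_II = 0.18 × 3.92272e-06 = 7.06089e-07
Sum: 0.000119715 + 7.06089e-07 = 0.000120421
P(Class II | x₁,x₂) = 7.06089e-07 / 0.000120421 ≈ 0.0059

0.0059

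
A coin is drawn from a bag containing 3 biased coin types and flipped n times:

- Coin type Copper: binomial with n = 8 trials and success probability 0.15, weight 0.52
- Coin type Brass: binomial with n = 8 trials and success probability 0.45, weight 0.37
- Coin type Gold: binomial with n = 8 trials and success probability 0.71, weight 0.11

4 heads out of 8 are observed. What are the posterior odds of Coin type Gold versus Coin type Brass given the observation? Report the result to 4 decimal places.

Posterior odds = (w_i f_i(x)) / (w_j f_j(x)); the normalising sum cancels.
Component likelihoods at x = 4 heads out of 8:
  L_Copper = C(8,4)·0.15^4·0.85^4 = 70·0.00050625·0.522006 = 0.0184986
  L_Brass = C(8,4)·0.45^4·0.55^4 = 70·0.0410063·0.0915063 = 0.262663
  L_Gold = C(8,4)·0.71^4·0.29^4 = 70·0.254117·0.00707281 = 0.125812
0.0138394 / 0.0971853 ≈ 0.1424

0.1424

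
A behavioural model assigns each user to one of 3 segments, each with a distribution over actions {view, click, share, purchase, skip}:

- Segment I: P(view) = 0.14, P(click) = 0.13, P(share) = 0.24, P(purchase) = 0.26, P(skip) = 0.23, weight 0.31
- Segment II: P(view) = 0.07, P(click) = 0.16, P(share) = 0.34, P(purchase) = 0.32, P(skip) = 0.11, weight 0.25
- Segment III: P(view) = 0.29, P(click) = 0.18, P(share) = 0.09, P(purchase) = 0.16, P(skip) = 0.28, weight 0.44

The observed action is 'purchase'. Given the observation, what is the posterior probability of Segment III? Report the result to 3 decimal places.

By Bayes' theorem, P(k | x) = π_k f_k(x) / Σ_j π_j f_j(x).
Evaluate each component's likelihood at the observed value:
  f_I = 0.26
  f_II = 0.32
  f_III = 0.16
Weight by the priors:
  π_I·f_I = 0.31 × 0.26 = 0.0806
  π_II·f_II = 0.25 × 0.32 = 0.08
  π_III·f_III = 0.44 × 0.16 = 0.0704
Evidence: 0.0806 + 0.08 + 0.0704 = 0.231
So the posterior for Segment III is 0.0704 / 0.231 ≈ 0.305.

0.305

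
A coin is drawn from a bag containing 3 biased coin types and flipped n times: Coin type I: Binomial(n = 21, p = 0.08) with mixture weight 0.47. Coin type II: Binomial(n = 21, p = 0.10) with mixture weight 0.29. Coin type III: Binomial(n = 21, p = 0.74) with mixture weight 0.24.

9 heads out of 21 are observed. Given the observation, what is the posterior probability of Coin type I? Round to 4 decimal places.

Apply Bayes' rule: the posterior for each component is proportional to its prior times its likelihood at x.
Component likelihoods at x = 9 heads out of 21:
  L_I = C(21,9)·0.08^9·0.92^12 = 293930·1.34218e-10·0.367666 = 1.45047e-05
  L_II = C(21,9)·0.10^9·0.90^12 = 293930·1e-09·0.28243 = 8.30145e-05
  L_III = C(21,9)·0.74^9·0.26^12 = 293930·0.0665404·9.5429e-08 = 0.00186642
Unnormalised posteriors:
  w_I·L_I = 0.47 × 1.45047e-05 = 6.81719e-06
  w_II·L_II = 0.29 × 8.30145e-05 = 2.40742e-05
  w_III·L_III = 0.24 × 0.00186642 = 0.000447941
Sum: 6.81719e-06 + 2.40742e-05 + 0.000447941 = 0.000478832
Responsibility of Coin type I: 6.81719e-06 / 0.000478832 ≈ 0.0142

0.0142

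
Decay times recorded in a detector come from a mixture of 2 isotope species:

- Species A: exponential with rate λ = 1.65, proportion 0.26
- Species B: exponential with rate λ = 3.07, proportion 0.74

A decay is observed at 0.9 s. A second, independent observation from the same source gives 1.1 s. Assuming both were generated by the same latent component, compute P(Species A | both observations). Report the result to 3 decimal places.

0.635

The responsibility of component k is π_k f_k(x) divided by Σ_j π_j f_j(x).
Since both observations come from the same component, the likelihood for component k is f_k(x₁)·f_k(x₂).
  p_A = [0.373729] × [0.268683] = 0.100414
  p_B = [0.193724] × [0.10484] = 0.0203099
Unnormalised posteriors:
  π_A·p_A = 0.26 × 0.100414 = 0.0261078
  π_B·p_B = 0.74 × 0.0203099 = 0.0150294
Denominator: 0.0261078 + 0.0150294 = 0.0411371
P(Species A | x) ≈ 0.635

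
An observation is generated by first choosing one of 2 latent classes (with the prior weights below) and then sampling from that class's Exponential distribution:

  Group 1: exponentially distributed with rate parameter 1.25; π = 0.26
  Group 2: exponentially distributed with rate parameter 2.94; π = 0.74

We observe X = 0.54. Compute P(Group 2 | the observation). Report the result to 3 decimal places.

The responsibility of component k is π_k f_k(x) divided by Σ_j π_j f_j(x).
Exponential densities:
  p_1 = 0.636446
  p_2 = 0.600982
Unnormalised posteriors:
  π_1·p_1 = 0.26 × 0.636446 = 0.165476
  π_2·p_2 = 0.74 × 0.600982 = 0.444727
Evidence: 0.165476 + 0.444727 = 0.610202
So the posterior for Group 2 is 0.444727 / 0.610202 ≈ 0.729.

0.729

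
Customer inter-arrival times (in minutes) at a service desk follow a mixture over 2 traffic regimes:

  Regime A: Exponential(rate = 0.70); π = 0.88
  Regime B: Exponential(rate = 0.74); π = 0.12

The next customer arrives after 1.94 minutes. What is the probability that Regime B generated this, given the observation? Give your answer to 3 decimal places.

0.118

Posterior ∝ prior × likelihood, so P(k | x) ∝ w_k f_k(x); normalise over all components.
Component likelihoods at x = 1.94 minutes:
  L_A = 0.70·e^(−0.70·1.94) = 0.70·e^(−1.3580) = 0.180022
  L_B = 0.74·e^(−0.74·1.94) = 0.74·e^(−1.4356) = 0.1761
Unnormalised posteriors:
  w_A·L_A = 0.88 × 0.180022 = 0.15842
  w_B·L_B = 0.12 × 0.1761 = 0.021132
Evidence: 0.15842 + 0.021132 = 0.179552
P(Regime B | x) ≈ 0.118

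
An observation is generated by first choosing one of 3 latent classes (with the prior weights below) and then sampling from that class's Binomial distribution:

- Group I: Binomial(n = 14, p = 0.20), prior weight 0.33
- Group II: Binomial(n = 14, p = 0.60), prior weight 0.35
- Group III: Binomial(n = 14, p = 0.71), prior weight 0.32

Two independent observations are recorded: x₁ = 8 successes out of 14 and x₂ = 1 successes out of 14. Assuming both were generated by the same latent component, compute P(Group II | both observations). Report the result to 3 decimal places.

0.038

By Bayes' theorem, P(k | x) = π_k f_k(x) / Σ_j π_j f_j(x).
Since both observations come from the same component, the likelihood for component k is f_k(x₁)·f_k(x₂).
  p_I = [0.00201528] × [0.153932] = 0.000310215
  p_II = [0.206598] × [5.63714e-05] = 1.16462e-05
  p_III = [0.115348] × [1.01991e-06] = 1.17644e-07
Weight by the priors:
  π_I·p_I = 0.33 × 0.000310215 = 0.000102371
  π_II·p_II = 0.35 × 1.16462e-05 = 4.07617e-06
  π_III·p_III = 0.32 × 1.17644e-07 = 3.76461e-08
Evidence: 0.000102371 + 4.07617e-06 + 3.76461e-08 = 0.000106485
So the posterior for Group II is 4.07617e-06 / 0.000106485 ≈ 0.038.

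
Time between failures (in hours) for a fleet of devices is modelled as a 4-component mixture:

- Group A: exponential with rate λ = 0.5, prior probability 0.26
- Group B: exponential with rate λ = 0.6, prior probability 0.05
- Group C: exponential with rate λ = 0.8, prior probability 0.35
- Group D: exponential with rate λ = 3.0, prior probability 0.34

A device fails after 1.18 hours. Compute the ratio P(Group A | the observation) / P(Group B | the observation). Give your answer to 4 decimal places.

4.8761

Only the two components matter; the odds are (P(Z=i) f_i(x)) / (P(Z=j) f_j(x)).
Exponential densities:
  f_A = 0.277164
  f_B = 0.295577
  f_C = 0.311255
  f_D = 0.08704
Posterior odds = (P(Z=A)·f_A) / (P(Z=B)·f_B) = (0.26·0.277164) / (0.05·0.295577) = 0.0720625 / 0.0147789 ≈ 4.8761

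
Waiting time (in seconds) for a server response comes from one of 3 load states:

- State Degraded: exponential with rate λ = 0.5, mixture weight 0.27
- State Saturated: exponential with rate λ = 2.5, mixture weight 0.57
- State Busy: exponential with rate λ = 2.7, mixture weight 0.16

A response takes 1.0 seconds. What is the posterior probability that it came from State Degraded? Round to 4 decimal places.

The responsibility of component k is π_k f_k(x) divided by Σ_j π_j f_j(x).
Exponential densities:
  f_Degraded = 0.303265
  f_Saturated = 0.205212
  f_Busy = 0.181455
Unnormalised posteriors:
  π_Degraded·f_Degraded = 0.27 × 0.303265 = 0.0818816
  π_Saturated·f_Saturated = 0.57 × 0.205212 = 0.116971
  π_Busy·f_Busy = 0.16 × 0.181455 = 0.0290328
Denominator: 0.0818816 + 0.116971 + 0.0290328 = 0.227886
P(State Degraded | 1.0 seconds) ≈ 0.3593

0.3593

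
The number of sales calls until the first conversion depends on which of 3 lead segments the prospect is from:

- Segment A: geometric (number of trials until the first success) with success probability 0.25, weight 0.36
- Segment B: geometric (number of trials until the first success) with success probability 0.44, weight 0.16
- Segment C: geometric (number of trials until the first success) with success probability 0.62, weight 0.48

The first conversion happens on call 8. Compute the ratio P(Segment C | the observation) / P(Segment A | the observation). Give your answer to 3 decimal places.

0.028

Posterior odds = (P(Z=i) f_i(x)) / (P(Z=j) f_j(x)); the normalising sum cancels.
Geometric probabilities:
  L_A = 0.25·(1−0.25)^7 = 0.25·0.133484 = 0.033371
  L_B = 0.44·(1−0.44)^7 = 0.44·0.0172709 = 0.00759922
  L_C = 0.62·(1−0.62)^7 = 0.62·0.00114416 = 0.000709377
0.000340501 / 0.0120135 ≈ 0.028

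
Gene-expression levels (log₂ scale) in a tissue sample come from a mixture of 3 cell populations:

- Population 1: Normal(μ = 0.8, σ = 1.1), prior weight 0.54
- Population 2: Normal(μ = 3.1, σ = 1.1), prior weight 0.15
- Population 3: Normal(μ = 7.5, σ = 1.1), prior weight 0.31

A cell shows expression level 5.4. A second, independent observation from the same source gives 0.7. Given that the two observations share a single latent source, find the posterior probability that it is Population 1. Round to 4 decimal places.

By Bayes' theorem, P(k | x) = P(Z=k) f_k(x) / Σ_j P(Z=j) f_j(x).
Since both observations come from the same component, the likelihood for component k is f_k(x₁)·f_k(x₂).
  L_1 = [(1/(1.1·√(2π)))·exp(−(5.4−0.8)²/(2·1.1²)) = 0.362675·exp(-8.74380) = 5.78273e-05] × [0.361179] = 2.0886e-05
  L_2 = [(1/(1.1·√(2π)))·exp(−(5.4−3.1)²/(2·1.1²)) = 0.362675·exp(-2.18595) = 0.0407541] × [0.0335602] = 0.00136772
  L_3 = [(1/(1.1·√(2π)))·exp(−(5.4−7.5)²/(2·1.1²)) = 0.362675·exp(-1.82231) = 0.0586268] × [1.825e-09] = 1.06994e-10
Unnormalised posteriors:
  P(Z=1)·L_1 = 0.54 × 2.0886e-05 = 1.12784e-05
  P(Z=2)·L_2 = 0.15 × 0.00136772 = 0.000205157
  P(Z=3)·L_3 = 0.31 × 1.06994e-10 = 3.31681e-11
Evidence: 1.12784e-05 + 0.000205157 + 3.31681e-11 = 0.000216436
Responsibility of Population 1: 1.12784e-05 / 0.000216436 ≈ 0.0521

0.0521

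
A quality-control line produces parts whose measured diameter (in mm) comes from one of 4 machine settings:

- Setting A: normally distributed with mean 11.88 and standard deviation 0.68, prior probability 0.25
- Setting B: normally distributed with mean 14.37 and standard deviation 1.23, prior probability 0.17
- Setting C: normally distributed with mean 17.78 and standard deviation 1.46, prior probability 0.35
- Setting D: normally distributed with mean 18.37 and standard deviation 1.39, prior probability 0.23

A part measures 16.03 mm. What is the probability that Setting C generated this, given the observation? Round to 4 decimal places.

0.5498

Posterior ∝ prior × likelihood, so P(k | x) ∝ w_k f_k(x); normalise over all components.
Component likelihoods at x = 16.03 mm:
  L_A = 4.79246e-09
  L_B = 0.130465
  L_C = 0.133223
  L_D = 0.069582
Multiply by the mixture weights:
  w_A·L_A = 0.25 × 4.79246e-09 = 1.19812e-09
  w_B·L_B = 0.17 × 0.130465 = 0.022179
  w_C·L_C = 0.35 × 0.133223 = 0.046628
  w_D·L_D = 0.23 × 0.069582 = 0.0160039
Denominator: 1.19812e-09 + 0.022179 + 0.046628 + 0.0160039 = 0.0848108
So the posterior for Setting C is 0.046628 / 0.0848108 ≈ 0.5498.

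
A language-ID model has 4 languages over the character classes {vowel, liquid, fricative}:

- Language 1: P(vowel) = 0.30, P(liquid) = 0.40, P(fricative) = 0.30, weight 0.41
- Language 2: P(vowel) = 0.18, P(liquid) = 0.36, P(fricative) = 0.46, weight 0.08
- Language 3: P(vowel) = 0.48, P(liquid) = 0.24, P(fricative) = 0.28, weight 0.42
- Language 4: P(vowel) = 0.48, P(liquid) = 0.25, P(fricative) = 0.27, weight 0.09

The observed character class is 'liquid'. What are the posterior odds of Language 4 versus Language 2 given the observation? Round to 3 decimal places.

0.781

Only the two components matter; the odds are (w_i f_i(x)) / (w_j f_j(x)).
Component likelihoods at x = 'liquid':
  L_1 = P(liquid | comp) = 0.40
  L_2 = P(liquid | comp) = 0.36
  L_3 = P(liquid | comp) = 0.24
  L_4 = P(liquid | comp) = 0.25
Odds = (0.09/0.08) × (0.25/0.36) = 1.125 × 0.694444 ≈ 0.781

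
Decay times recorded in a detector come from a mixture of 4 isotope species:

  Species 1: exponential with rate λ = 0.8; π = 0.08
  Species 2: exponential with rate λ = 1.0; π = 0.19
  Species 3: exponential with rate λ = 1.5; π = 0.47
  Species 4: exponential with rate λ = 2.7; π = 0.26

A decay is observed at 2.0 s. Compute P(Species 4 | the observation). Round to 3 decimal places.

0.041

The responsibility of component k is P(Z=k) f_k(x) divided by Σ_j P(Z=j) f_j(x).
Exponential densities:
  f_1 = 0.161517
  f_2 = 0.135335
  f_3 = 0.0746806
  f_4 = 0.0121948
Multiply by the mixture weights:
  P(Z=1)·f_1 = 0.08 × 0.161517 = 0.0129214
  P(Z=2)·f_2 = 0.19 × 0.135335 = 0.0257137
  P(Z=3)·f_3 = 0.47 × 0.0746806 = 0.0350999
  P(Z=4)·f_4 = 0.26 × 0.0121948 = 0.00317064
Evidence: 0.0129214 + 0.0257137 + 0.0350999 + 0.00317064 = 0.0769056
Responsibility of Species 4: 0.00317064 / 0.0769056 ≈ 0.041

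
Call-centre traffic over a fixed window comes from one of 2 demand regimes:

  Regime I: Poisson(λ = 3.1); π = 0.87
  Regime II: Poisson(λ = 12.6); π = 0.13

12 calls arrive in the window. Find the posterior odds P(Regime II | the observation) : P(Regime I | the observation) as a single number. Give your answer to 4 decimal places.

Posterior odds = (P(Z=i) f_i(x)) / (P(Z=j) f_j(x)); the normalising sum cancels.
Poisson probabilities:
  f_I = e^(−3.1)·3.1^12/12! = 7.40782e-05
  f_II = e^(−12.6)·12.6^12/12! = 0.11272
Odds = (0.13/0.87) × (0.11272/7.40782e-05) = 0.149425 × 1521.63 ≈ 227.3698

227.3698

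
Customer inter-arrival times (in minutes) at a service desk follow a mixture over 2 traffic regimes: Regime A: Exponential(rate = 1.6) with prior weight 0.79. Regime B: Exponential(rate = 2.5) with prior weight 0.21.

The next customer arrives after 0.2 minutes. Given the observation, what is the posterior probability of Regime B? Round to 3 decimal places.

By Bayes' theorem, P(k | x) = π_k f_k(x) / Σ_j π_j f_j(x).
Exponential densities:
  L_A = 1.16184
  L_B = 1.51633
Prior × likelihood for each component:
  π_A·L_A = 0.79 × 1.16184 = 0.917852
  π_B·L_B = 0.21 × 1.51633 = 0.318429
Normaliser: 0.917852 + 0.318429 = 1.23628
P(Regime B | the observation) ≈ 0.258

0.258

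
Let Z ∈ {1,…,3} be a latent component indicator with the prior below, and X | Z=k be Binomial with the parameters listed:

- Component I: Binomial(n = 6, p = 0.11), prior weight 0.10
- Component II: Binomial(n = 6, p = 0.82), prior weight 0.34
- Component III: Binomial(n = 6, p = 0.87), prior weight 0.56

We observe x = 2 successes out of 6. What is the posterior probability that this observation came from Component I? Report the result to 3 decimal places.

Apply Bayes' rule: the posterior for each component is proportional to its prior times its likelihood at x.
Component likelihoods at x = 2 successes out of 6:
  L_I = 0.113877
  L_II = 0.0105879
  L_III = 0.00324267
Unnormalised posteriors:
  P(Z=I)·L_I = 0.10 × 0.113877 = 0.0113877
  P(Z=II)·L_II = 0.34 × 0.0105879 = 0.00359988
  P(Z=III)·L_III = 0.56 × 0.00324267 = 0.0018159
Normaliser: 0.0113877 + 0.00359988 + 0.0018159 = 0.0168035
Responsibility of Component I: 0.0113877 / 0.0168035 ≈ 0.678

0.678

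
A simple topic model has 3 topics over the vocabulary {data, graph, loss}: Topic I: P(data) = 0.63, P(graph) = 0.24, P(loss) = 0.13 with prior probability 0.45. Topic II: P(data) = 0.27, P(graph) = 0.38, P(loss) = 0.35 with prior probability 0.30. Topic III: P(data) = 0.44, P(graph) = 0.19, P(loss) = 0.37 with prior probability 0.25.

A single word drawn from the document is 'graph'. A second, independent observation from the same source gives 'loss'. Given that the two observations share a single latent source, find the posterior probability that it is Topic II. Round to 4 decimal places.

0.5579

By Bayes' theorem, P(k | x) = w_k f_k(x) / Σ_j w_j f_j(x).
Since both observations come from the same component, the likelihood for component k is f_k(x₁)·f_k(x₂).
  f_I = [0.24] × [0.13] = 0.0312
  f_II = [0.38] × [0.35] = 0.133
  f_III = [0.19] × [0.37] = 0.0703
Weight by the priors:
  w_I·f_I = 0.45 × 0.0312 = 0.01404
  w_II·f_II = 0.30 × 0.133 = 0.0399
  w_III·f_III = 0.25 × 0.0703 = 0.017575
Normaliser: 0.01404 + 0.0399 + 0.017575 = 0.071515
Responsibility of Topic II: 0.0399 / 0.071515 ≈ 0.5579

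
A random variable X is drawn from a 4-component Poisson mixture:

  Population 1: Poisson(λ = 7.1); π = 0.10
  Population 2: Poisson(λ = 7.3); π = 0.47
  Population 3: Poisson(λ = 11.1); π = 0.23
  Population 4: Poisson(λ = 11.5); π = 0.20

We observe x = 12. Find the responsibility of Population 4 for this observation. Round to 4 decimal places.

0.3428

The responsibility of component k is π_k f_k(x) divided by Σ_j π_j f_j(x).
Evaluate each component's likelihood at the observed value:
  L_1 = e^(−7.1)·7.1^12/12! = 0.0282665
  L_2 = e^(−7.3)·7.3^12/12! = 0.0322989
  L_3 = e^(−11.1)·11.1^12/12! = 0.110375
  L_4 = e^(−11.5)·11.5^12/12! = 0.113149
Unnormalised posteriors:
  π_1·L_1 = 0.10 × 0.0282665 = 0.00282665
  π_2·L_2 = 0.47 × 0.0322989 = 0.0151805
  π_3·L_3 = 0.23 × 0.110375 = 0.0253862
  π_4·L_4 = 0.20 × 0.113149 = 0.0226298
Marginal: 0.00282665 + 0.0151805 + 0.0253862 + 0.0226298 = 0.0660231
P(Population 4 | the observation) = 0.0226298 / 0.0660231 ≈ 0.3428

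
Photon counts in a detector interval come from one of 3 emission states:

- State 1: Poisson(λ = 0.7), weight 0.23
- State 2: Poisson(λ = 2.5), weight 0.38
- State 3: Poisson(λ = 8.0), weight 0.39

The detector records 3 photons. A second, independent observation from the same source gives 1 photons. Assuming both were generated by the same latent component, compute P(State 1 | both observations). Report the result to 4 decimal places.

By Bayes' theorem, P(k | x) = w_k f_k(x) / Σ_j w_j f_j(x).
Since both observations come from the same component, the likelihood for component k is f_k(x₁)·f_k(x₂).
  f_1 = [e^(−0.7)·0.7^3/3! = 0.0283881] × [0.34761] = 0.00986799
  f_2 = [e^(−2.5)·2.5^3/3! = 0.213763] × [0.205212] = 0.0438668
  f_3 = [e^(−8.0)·8.0^3/3! = 0.0286261] × [0.0026837] = 7.6824e-05
Unnormalised posteriors:
  w_1·f_1 = 0.23 × 0.00986799 = 0.00226964
  w_2·f_2 = 0.38 × 0.0438668 = 0.0166694
  w_3·f_3 = 0.39 × 7.6824e-05 = 2.99614e-05
Evidence: 0.00226964 + 0.0166694 + 2.99614e-05 = 0.018969
P(State 1 | data) = 0.00226964 / 0.018969 ≈ 0.1196

0.1196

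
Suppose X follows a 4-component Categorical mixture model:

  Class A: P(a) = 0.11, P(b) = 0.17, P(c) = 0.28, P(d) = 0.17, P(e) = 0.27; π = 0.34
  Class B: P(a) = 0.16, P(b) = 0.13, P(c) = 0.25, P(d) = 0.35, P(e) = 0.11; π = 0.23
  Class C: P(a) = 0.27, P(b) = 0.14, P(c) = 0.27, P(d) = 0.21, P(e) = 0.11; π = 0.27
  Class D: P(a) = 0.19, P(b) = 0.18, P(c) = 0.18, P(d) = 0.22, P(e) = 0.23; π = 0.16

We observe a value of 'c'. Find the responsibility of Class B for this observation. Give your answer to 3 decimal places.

0.226

By Bayes' theorem, P(k | x) = π_k f_k(x) / Σ_j π_j f_j(x).
Component likelihoods at x = 'c':
  L_A = P(c | comp) = 0.28
  L_B = P(c | comp) = 0.25
  L_C = P(c | comp) = 0.27
  L_D = P(c | comp) = 0.18
Multiply by the mixture weights:
  π_A·L_A = 0.34 × 0.28 = 0.0952
  π_B·L_B = 0.23 × 0.25 = 0.0575
  π_C·L_C = 0.27 × 0.27 = 0.0729
  π_D·L_D = 0.16 × 0.18 = 0.0288
Normaliser: 0.0952 + 0.0575 + 0.0729 + 0.0288 = 0.2544
So the posterior for Class B is 0.0575 / 0.2544 ≈ 0.226.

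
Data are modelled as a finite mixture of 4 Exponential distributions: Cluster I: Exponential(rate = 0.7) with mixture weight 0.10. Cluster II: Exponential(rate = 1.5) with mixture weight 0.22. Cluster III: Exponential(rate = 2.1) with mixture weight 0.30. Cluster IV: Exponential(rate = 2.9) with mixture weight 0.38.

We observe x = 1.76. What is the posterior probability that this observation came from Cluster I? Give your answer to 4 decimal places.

P(component k | x) = w_k·f_k(x) / marginal(x), where marginal(x) = Σ_j w_j·f_j(x).
Component likelihoods at x = 1.76:
  f_I = 0.7·e^(−0.7·1.76) = 0.7·e^(−1.2320) = 0.204196
  f_II = 1.5·e^(−1.5·1.76) = 1.5·e^(−2.6400) = 0.107042
  f_III = 2.1·e^(−2.1·1.76) = 2.1·e^(−3.6960) = 0.0521275
  f_IV = 2.9·e^(−2.9·1.76) = 2.9·e^(−5.1040) = 0.01761
Unnormalised posteriors:
  w_I·f_I = 0.10 × 0.204196 = 0.0204196
  w_II·f_II = 0.22 × 0.107042 = 0.0235492
  w_III·f_III = 0.30 × 0.0521275 = 0.0156382
  w_IV·f_IV = 0.38 × 0.01761 = 0.00669179
Evidence: 0.0204196 + 0.0235492 + 0.0156382 + 0.00669179 = 0.0662989
P(Cluster I | data) = 0.0204196 / 0.0662989 ≈ 0.3080

0.3080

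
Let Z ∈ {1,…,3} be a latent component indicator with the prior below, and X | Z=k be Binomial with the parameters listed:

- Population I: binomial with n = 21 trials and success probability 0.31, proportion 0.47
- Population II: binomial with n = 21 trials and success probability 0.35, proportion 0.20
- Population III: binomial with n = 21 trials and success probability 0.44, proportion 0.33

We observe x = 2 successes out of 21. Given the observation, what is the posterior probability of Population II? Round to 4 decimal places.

0.1452

Posterior ∝ prior × likelihood, so P(k | x) ∝ π_k f_k(x); normalise over all components.
Component likelihoods at x = 2 successes out of 21:
  f_I = C(21,2)·0.31^2·0.69^19 = 210·0.0961·0.000867227 = 0.0175015
  f_II = C(21,2)·0.35^2·0.65^19 = 210·0.1225·0.000278839 = 0.00717314
  f_III = C(21,2)·0.44^2·0.56^19 = 210·0.1936·1.64275e-05 = 0.000667878
Unnormalised posteriors:
  π_I·f_I = 0.47 × 0.0175015 = 0.00822571
  π_II·f_II = 0.20 × 0.00717314 = 0.00143463
  π_III·f_III = 0.33 × 0.000667878 = 0.0002204
Denominator: 0.00822571 + 0.00143463 + 0.0002204 = 0.00988073
P(Population II | 2 successes out of 21) ≈ 0.1452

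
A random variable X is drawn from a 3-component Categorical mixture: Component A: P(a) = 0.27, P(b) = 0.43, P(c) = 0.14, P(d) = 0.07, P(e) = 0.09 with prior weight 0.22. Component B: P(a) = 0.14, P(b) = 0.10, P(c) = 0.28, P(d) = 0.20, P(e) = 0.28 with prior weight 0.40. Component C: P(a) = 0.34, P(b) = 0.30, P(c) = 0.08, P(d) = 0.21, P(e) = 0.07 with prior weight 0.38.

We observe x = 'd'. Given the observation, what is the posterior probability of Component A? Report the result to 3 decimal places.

0.088

Apply Bayes' rule: the posterior for each component is proportional to its prior times its likelihood at x.
Categorical probabilities:
  f_A = 0.07
  f_B = 0.2
  f_C = 0.21
Weight by the priors:
  π_A·f_A = 0.22 × 0.07 = 0.0154
  π_B·f_B = 0.40 × 0.2 = 0.08
  π_C·f_C = 0.38 × 0.21 = 0.0798
Normaliser: 0.0154 + 0.08 + 0.0798 = 0.1752
P(Component A | the observation) ≈ 0.088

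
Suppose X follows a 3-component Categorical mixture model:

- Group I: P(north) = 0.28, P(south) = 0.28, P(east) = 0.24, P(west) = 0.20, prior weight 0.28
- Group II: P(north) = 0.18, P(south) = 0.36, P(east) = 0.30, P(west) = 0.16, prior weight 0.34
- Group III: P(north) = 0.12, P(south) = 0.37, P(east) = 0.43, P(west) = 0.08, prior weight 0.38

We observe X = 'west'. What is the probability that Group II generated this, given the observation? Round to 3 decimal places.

0.386

P(component k | x) = w_k·f_k(x) / marginal(x), where marginal(x) = Σ_j w_j·f_j(x).
Categorical probabilities:
  p_I = P(west | comp) = 0.20
  p_II = P(west | comp) = 0.16
  p_III = P(west | comp) = 0.08
Weight by the priors:
  w_I·p_I = 0.28 × 0.2 = 0.056
  w_II·p_II = 0.34 × 0.16 = 0.0544
  w_III·p_III = 0.38 × 0.08 = 0.0304
Marginal: 0.056 + 0.0544 + 0.0304 = 0.1408
P(Group II | data) ≈ 0.386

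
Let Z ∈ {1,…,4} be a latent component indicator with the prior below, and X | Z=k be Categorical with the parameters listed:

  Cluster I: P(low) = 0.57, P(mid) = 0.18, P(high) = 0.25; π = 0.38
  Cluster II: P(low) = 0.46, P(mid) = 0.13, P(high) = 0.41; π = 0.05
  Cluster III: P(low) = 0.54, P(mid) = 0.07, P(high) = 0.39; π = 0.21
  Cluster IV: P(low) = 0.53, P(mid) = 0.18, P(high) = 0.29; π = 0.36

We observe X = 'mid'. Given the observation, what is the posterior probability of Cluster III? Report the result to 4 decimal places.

0.0952

Posterior ∝ prior × likelihood, so P(k | x) ∝ π_k f_k(x); normalise over all components.
Evaluate each component's likelihood at the observed value:
  p_I = 0.18
  p_II = 0.13
  p_III = 0.07
  p_IV = 0.18
Unnormalised posteriors:
  π_I·p_I = 0.38 × 0.18 = 0.0684
  π_II·p_II = 0.05 × 0.13 = 0.0065
  π_III·p_III = 0.21 × 0.07 = 0.0147
  π_IV·p_IV = 0.36 × 0.18 = 0.0648
Sum: 0.0684 + 0.0065 + 0.0147 + 0.0648 = 0.1544
Responsibility of Cluster III: 0.0147 / 0.1544 ≈ 0.0952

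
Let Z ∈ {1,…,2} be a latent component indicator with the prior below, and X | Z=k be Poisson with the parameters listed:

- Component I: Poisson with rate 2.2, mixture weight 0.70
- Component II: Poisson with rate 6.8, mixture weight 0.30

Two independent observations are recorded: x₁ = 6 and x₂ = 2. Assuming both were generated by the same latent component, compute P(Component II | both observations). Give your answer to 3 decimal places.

0.265

The responsibility of component k is π_k f_k(x) divided by Σ_j π_j f_j(x).
Since both observations come from the same component, the likelihood for component k is f_k(x₁)·f_k(x₂).
  L_I = [e^(−2.2)·2.2^6/6! = 0.0174484] × [0.268144] = 0.00467868
  L_II = [e^(−6.8)·6.8^6/6! = 0.152939] × [0.0257505] = 0.00393826
Multiply by the mixture weights:
  π_I·L_I = 0.70 × 0.00467868 = 0.00327508
  π_II·L_II = 0.30 × 0.00393826 = 0.00118148
Denominator: 0.00327508 + 0.00118148 = 0.00445655
Responsibility of Component II: 0.00118148 / 0.00445655 ≈ 0.265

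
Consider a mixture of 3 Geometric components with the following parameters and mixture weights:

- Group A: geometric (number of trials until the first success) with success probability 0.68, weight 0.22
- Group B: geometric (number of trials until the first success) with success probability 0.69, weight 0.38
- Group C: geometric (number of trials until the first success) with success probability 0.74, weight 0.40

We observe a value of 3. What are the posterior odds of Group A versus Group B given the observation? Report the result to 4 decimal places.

Since P(k|x) ∝ w_k f_k(x), the posterior odds are w_i f_i(x) / (w_j f_j(x)).
Geometric probabilities:
  L_A = 0.069632
  L_B = 0.066309
  L_C = 0.050024
Odds = (0.22/0.38) × (0.069632/0.066309) = 0.578947 × 1.05011 ≈ 0.6080

0.6080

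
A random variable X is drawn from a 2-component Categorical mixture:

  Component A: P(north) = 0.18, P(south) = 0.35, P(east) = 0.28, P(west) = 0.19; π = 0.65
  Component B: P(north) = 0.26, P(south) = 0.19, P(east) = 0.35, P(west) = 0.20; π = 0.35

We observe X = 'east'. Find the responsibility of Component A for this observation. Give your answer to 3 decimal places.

0.598

By Bayes' theorem, P(k | x) = P(Z=k) f_k(x) / Σ_j P(Z=j) f_j(x).
Component likelihoods at x = 'east':
  f_A = P(east | comp) = 0.28
  f_B = P(east | comp) = 0.35
Unnormalised posteriors:
  P(Z=A)·f_A = 0.65 × 0.28 = 0.182
  P(Z=B)·f_B = 0.35 × 0.35 = 0.1225
Evidence: 0.182 + 0.1225 = 0.3045
P(Component A | x) ≈ 0.598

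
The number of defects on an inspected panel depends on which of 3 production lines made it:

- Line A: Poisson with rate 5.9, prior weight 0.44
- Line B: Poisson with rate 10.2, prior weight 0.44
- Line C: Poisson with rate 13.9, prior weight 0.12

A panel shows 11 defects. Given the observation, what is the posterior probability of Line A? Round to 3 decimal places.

0.129

By Bayes' theorem, P(k | x) = π_k f_k(x) / Σ_j π_j f_j(x).
Poisson probabilities:
  p_A = e^(−5.9)·5.9^11/11! = 0.0206956
  p_B = e^(−10.2)·10.2^11/11! = 0.115782
  p_C = e^(−13.9)·13.9^11/11! = 0.0861616
Unnormalised posteriors:
  π_A·p_A = 0.44 × 0.0206956 = 0.00910608
  π_B·p_B = 0.44 × 0.115782 = 0.0509442
  π_C·p_C = 0.12 × 0.0861616 = 0.0103394
Marginal: 0.00910608 + 0.0509442 + 0.0103394 = 0.0703897
P(Line A | 11 defects) = 0.00910608 / 0.0703897 ≈ 0.129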